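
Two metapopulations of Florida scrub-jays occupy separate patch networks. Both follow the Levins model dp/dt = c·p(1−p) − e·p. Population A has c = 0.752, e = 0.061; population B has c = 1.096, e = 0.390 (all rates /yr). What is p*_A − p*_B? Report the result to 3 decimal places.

A: p*_A = 1 − 0.061/0.752 = 0.9189.
B: p*_B = 1 − 0.390/1.096 = 0.6442.
p*_A − p*_B = 0.9189 − 0.6442 = 0.2747.

0.275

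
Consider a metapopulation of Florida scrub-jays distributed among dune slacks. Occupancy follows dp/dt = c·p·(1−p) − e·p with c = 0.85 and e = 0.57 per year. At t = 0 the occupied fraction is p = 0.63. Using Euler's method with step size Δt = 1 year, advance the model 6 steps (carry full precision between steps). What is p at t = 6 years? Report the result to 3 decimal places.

0.347

Update rule: p ← p + [c·p·(1−p) − e·p]·Δt with Δt = 1.
t = 1: p = 0.63000 + (-0.16096) = 0.46903
t = 2: p = 0.46903 + (-0.05566) = 0.41337
t = 3: p = 0.41337 + (-0.02950) = 0.38387
t = 4: p = 0.38387 + (-0.01777) = 0.36610
t = 5: p = 0.36610 + (-0.01142) = 0.35468
t = 6: p = 0.35468 + (-0.00762) = 0.34706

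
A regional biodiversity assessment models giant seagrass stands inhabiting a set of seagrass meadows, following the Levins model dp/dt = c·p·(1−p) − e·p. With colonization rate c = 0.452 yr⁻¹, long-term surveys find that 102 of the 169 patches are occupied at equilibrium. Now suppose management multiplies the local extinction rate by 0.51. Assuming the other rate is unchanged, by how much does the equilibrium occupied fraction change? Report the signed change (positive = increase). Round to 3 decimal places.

Observed p* = 102/169 = 0.60355.
Balance c(1−p*) = e gives e = 0.452×(1 − 0.60355) = 0.17920.
New p* = 1 − e/c = 1 − 0.09139/0.45200 = 0.79781.
Δp* = 0.79781 − 0.60355 = +0.19426.

0.194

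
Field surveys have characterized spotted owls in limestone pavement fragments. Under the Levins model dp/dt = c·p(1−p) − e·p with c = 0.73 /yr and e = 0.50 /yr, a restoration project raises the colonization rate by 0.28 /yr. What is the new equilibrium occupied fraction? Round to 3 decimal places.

0.505

Before: p* = 1 − 0.50/0.73 = 0.3151.
After the change, c = 1.01, e = 0.5, so p* = 1 − 0.5/1.01 = 0.5050.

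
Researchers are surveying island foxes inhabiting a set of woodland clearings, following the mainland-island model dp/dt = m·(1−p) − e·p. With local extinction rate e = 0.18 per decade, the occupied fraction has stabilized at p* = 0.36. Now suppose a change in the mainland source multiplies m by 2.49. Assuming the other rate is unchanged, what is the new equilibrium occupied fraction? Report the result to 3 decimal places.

Balance m(1−p*) = e·p* gives m = e·p*/(1−p*) = 0.18×0.36000/0.64000 = 0.10125.
New p* = m/(m+e) = 0.25211/(0.25211+0.18000) = 0.58344.

0.583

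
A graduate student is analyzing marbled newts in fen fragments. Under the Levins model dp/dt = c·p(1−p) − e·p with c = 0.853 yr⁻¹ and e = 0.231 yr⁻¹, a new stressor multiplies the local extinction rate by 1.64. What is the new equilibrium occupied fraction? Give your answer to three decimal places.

0.556

Before: p* = 1 − 0.231/0.853 = 0.7292.
After the change, c = 0.853, e = 0.37884, so p* = 1 − 0.37884/0.853 = 0.5559.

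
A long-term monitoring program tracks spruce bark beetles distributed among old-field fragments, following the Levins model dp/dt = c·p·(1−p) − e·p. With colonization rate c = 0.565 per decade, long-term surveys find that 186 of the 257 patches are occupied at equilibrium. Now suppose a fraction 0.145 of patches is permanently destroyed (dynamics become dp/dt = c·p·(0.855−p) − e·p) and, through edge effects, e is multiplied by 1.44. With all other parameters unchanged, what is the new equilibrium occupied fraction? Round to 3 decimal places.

0.457

Observed p* = 186/257 = 0.72374.
Balance c(1−p*) = e gives e = 0.565×(1 − 0.72374) = 0.15609.
New p* = 0.855 − e/c = 0.855 − 0.22477/0.56500 = 0.45718.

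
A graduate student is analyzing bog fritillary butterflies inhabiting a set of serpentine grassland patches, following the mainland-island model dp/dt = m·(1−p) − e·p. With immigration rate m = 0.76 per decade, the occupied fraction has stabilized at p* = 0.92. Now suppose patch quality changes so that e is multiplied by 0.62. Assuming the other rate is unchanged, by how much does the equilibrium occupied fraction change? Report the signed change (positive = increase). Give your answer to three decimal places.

Balance m(1−p*) = e·p* gives e = m(1−p*)/p* = 0.76×0.08000/0.92000 = 0.06609.
New p* = m/(m+e) = 0.76000/(0.76000+0.04098) = 0.94884.
Δp* = 0.94884 − 0.92000 = +0.02884.

0.029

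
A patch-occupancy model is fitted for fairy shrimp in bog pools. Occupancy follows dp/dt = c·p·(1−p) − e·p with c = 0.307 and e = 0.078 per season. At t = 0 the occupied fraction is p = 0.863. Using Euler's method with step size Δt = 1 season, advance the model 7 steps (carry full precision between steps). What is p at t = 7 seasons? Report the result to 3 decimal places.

0.762

Update rule: p ← p + [c·p·(1−p) − e·p]·Δt with Δt = 1.
  1  |  dp/dt·Δt = -0.031017  |  p_1 = 0.831983
  2  |  dp/dt·Δt = -0.021980  |  p_2 = 0.810003
  3  |  dp/dt·Δt = -0.015933  |  p_3 = 0.794069
  4  |  dp/dt·Δt = -0.011736  |  p_4 = 0.782334
  5  |  dp/dt·Δt = -0.008744  |  p_5 = 0.773590
  6  |  dp/dt·Δt = -0.006569  |  p_6 = 0.767021
  7  |  dp/dt·Δt = -0.004967  |  p_7 = 0.762054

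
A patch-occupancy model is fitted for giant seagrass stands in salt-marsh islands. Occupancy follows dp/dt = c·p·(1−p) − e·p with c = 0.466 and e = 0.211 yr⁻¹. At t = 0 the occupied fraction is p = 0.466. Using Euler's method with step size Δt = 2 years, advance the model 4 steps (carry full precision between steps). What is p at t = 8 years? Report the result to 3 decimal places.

Update rule: p ← p + [c·p·(1−p) − e·p]·Δt with Δt = 2.
step 1: Δp = +0.03527, p = 0.50127
step 2: Δp = +0.02146, p = 0.52273
step 3: Δp = +0.01193, p = 0.53466
step 4: Δp = +0.00625, p = 0.54091

0.541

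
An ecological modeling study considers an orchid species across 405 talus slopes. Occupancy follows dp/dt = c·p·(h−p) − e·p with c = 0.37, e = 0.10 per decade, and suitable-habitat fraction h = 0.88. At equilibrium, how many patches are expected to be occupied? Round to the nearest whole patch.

p* = h − e/c = 0.88 − 0.2703 = 0.6097.
Expected occupied patches = N × p* = 405 × 0.6097 = 246.94 ≈ 247.

247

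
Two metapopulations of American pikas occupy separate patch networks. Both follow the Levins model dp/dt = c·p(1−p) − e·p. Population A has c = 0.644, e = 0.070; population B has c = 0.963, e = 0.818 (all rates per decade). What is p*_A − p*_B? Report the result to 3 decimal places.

A: p*_A = 1 − 0.070/0.644 = 0.8913.
B: p*_B = 1 − 0.818/0.963 = 0.1506.
p*_A − p*_B = 0.8913 − 0.1506 = 0.7407.

0.741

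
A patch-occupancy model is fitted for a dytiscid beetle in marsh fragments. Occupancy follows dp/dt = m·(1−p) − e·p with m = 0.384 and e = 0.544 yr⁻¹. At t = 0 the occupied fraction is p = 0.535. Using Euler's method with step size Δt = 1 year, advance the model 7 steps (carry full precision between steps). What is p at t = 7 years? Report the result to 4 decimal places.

Update rule: p ← p + [m·(1−p) − e·p]·Δt with Δt = 1.
t = 1: p = 0.53500 + (-0.11248) = 0.42252
t = 2: p = 0.42252 + (-0.00810) = 0.41442
t = 3: p = 0.41442 + (-0.00058) = 0.41384
t = 4: p = 0.41384 + (-0.00004) = 0.41380
t = 5: p = 0.41380 + (-0.00000) = 0.41379
t = 6: p = 0.41379 + (-0.00000) = 0.41379
t = 7: p = 0.41379 + (-0.00000) = 0.41379

0.4138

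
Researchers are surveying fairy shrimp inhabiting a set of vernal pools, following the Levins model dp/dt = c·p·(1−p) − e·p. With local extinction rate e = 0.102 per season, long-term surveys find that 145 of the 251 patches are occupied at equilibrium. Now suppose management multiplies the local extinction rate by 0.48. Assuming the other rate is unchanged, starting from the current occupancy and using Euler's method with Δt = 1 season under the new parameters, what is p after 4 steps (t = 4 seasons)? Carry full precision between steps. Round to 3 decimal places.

Observed p* = 145/251 = 0.57769.
Balance c(1−p*) = e gives c = e/(1 − 0.57769) = 0.102/0.42231 = 0.24153.
Starting from p₀ = 0.57769; update p ← p + (dp/dt)·Δt with the new parameters.
step 1: Δp = +0.03064, p = 0.60833
step 2: Δp = +0.02776, p = 0.63609
step 3: Δp = +0.02477, p = 0.66086
step 4: Δp = +0.02178, p = 0.68264

0.683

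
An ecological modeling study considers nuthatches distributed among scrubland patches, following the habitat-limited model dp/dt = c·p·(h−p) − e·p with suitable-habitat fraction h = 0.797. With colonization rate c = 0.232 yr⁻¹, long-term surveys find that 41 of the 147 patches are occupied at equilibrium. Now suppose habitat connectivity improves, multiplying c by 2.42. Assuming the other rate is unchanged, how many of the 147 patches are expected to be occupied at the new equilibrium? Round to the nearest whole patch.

86

Observed p* = 41/147 = 0.27891.
Balance c(h−p*) = e gives e = 0.232×(0.797 − 0.27891) = 0.12020.
New p* = 0.797 − e/c = 0.797 − 0.12020/0.56144 = 0.58291.
Expected occupied = 147 × 0.58291 = 85.69 ≈ 86.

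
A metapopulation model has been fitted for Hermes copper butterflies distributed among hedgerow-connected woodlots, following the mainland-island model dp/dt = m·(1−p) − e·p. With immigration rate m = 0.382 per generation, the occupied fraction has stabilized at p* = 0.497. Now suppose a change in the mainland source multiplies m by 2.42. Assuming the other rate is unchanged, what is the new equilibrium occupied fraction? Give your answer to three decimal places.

0.705

Balance m(1−p*) = e·p* gives e = m(1−p*)/p* = 0.382×0.50300/0.49700 = 0.38661.
New p* = m/(m+e) = 0.92444/(0.92444+0.38661) = 0.70511.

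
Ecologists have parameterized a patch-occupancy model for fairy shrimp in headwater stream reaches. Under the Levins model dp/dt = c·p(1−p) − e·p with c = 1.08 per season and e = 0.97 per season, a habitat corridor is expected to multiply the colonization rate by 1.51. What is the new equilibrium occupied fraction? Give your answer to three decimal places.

Before: p* = 1 − 0.97/1.08 = 0.1019.
After the change, c = 1.6308, e = 0.97, so p* = 1 − 0.97/1.6308 = 0.4052.

0.405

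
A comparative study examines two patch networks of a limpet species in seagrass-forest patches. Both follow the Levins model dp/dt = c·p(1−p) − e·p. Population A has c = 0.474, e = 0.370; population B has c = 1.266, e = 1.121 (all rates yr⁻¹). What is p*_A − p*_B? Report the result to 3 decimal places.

A: p*_A = 1 − 0.370/0.474 = 0.2194.
B: p*_B = 1 − 1.121/1.266 = 0.1145.
p*_A − p*_B = 0.2194 − 0.1145 = 0.1049.

0.105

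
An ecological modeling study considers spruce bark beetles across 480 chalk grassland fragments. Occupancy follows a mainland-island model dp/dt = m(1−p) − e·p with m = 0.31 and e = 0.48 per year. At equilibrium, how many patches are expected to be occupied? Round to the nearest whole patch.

p* = m/(m+e) = 0.31/0.7900 = 0.3924.
Expected occupied patches = N × p* = 480 × 0.3924 = 188.35 ≈ 188.

188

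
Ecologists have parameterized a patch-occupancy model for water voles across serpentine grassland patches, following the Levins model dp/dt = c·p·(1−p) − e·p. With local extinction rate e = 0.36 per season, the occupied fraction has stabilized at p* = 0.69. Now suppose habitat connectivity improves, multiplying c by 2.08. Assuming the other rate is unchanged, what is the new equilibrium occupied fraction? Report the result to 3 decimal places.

Balance c(1−p*) = e gives c = e/(1 − 0.69000) = 0.36/0.31000 = 1.16129.
New p* = 1 − e/c = 1 − 0.36000/2.41548 = 0.85096.

0.851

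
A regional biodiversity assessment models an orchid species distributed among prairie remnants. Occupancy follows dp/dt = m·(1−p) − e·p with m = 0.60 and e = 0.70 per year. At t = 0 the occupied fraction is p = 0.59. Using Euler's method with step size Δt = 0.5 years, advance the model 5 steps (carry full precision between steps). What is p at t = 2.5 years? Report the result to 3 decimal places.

0.462

Update rule: p ← p + [m·(1−p) − e·p]·Δt with Δt = 0.5.
t = 0.5: p = 0.59000 + (-0.08350) = 0.50650
t = 1: p = 0.50650 + (-0.02922) = 0.47728
t = 1.5: p = 0.47728 + (-0.01023) = 0.46705
t = 2: p = 0.46705 + (-0.00358) = 0.46347
t = 2.5: p = 0.46347 + (-0.00125) = 0.46221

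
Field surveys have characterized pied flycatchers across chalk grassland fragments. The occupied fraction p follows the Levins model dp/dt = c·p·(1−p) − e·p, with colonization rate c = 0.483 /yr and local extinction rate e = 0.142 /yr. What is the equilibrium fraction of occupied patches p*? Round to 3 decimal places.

Setting dp/dt = 0 and dividing through by p* gives c·(1−p*) = e.
So p* = 1 − e/c = 1 − 0.142/0.483 = 1 − 0.2940 = 0.7060.

0.706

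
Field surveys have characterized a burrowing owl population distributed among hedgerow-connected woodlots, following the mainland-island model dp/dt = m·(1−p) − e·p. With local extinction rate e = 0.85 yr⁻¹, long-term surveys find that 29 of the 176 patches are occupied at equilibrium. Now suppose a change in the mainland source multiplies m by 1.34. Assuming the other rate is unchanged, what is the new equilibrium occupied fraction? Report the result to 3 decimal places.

0.209

Observed p* = 29/176 = 0.16477.
Balance m(1−p*) = e·p* gives m = e·p*/(1−p*) = 0.85×0.16477/0.83523 = 0.16768.
New p* = m/(m+e) = 0.22469/(0.22469+0.85000) = 0.20907.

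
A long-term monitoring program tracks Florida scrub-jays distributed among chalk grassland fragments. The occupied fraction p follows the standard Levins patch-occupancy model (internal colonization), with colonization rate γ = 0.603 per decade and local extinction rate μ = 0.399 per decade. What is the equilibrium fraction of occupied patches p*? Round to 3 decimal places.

0.338

Setting dp/dt = 0 and dividing through by p* gives γ·(1−p*) = μ.
So p* = 1 − μ/γ = 1 − 0.399/0.603 = 1 − 0.6617 = 0.3383.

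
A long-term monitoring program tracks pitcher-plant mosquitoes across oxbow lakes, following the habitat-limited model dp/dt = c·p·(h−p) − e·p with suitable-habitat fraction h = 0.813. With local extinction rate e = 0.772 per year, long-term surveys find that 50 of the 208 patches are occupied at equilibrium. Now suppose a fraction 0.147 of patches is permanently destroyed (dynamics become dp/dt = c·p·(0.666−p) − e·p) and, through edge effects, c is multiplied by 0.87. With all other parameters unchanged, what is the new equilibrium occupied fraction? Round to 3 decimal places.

Observed p* = 50/208 = 0.24038.
Balance c(h−p*) = e gives c = e/(0.813 − 0.24038) = 0.772/0.57262 = 1.34819.
New p* = 0.666 − e/c = 0.666 − 0.77200/1.17293 = 0.00782.

0.008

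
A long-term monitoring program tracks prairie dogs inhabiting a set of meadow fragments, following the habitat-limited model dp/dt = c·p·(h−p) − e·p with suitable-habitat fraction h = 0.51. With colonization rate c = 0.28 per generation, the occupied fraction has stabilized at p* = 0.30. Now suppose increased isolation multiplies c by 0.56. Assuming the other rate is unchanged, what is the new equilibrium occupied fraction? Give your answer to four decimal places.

0.1350

Balance c(h−p*) = e gives e = 0.28×(0.51 − 0.30000) = 0.05880.
New p* = 0.51 − e/c = 0.51 − 0.05880/0.15680 = 0.13500.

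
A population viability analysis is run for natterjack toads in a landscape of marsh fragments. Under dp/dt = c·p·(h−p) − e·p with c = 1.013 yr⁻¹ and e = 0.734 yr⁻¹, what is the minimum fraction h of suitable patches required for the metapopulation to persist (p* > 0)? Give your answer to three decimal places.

0.725

p* = h − e/c is positive only when h > e/c.
h_min = e/c = 0.734/1.013 = 0.7246.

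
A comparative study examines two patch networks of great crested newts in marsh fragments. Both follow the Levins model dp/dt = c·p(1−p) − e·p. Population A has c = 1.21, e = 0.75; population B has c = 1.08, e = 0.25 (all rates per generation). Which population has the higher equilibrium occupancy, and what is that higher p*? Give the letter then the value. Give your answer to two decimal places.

A: p*_A = 1 − 0.75/1.21 = 0.3802.
B: p*_B = 1 − 0.25/1.08 = 0.7685.
B is higher at 0.7685.

B, 0.77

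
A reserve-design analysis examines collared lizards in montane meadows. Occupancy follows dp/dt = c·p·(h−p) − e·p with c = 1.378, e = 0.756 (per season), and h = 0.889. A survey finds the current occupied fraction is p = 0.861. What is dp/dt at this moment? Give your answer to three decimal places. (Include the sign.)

-0.618

Colonization term: c·p·(h−p) = 1.378×0.861×0.0280 = 0.03322.
Extinction term: e·p = 0.65092.
dp/dt = 0.03322 − 0.65092 = -0.61770.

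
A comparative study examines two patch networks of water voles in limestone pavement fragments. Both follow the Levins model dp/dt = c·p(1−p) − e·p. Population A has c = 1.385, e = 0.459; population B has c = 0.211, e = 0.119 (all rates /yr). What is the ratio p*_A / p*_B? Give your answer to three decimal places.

1.533

A: p*_A = 1 − 0.459/1.385 = 0.6686.
B: p*_B = 1 − 0.119/0.211 = 0.4360.
p*_A / p*_B = 0.6686/0.4360 = 1.5334.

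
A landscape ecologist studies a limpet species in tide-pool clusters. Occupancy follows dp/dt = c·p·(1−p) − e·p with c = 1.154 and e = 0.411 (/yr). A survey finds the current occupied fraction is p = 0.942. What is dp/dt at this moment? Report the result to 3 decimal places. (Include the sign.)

-0.324

Colonization term: c·p·(1−p) = 1.154×0.942×0.0580 = 0.06305.
Extinction term: e·p = 0.38716.
dp/dt = 0.06305 − 0.38716 = -0.32411.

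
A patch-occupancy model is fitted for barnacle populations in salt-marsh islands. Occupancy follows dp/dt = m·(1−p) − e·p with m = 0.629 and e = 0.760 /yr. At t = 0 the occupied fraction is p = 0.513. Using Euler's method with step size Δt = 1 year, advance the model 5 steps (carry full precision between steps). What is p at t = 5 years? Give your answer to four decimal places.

0.4523

Update rule: p ← p + [m·(1−p) − e·p]·Δt with Δt = 1.
step 1: Δp = -0.08356, p = 0.42944
step 2: Δp = +0.03250, p = 0.46195
step 3: Δp = -0.01264, p = 0.44930
step 4: Δp = +0.00492, p = 0.45422
step 5: Δp = -0.00191, p = 0.45231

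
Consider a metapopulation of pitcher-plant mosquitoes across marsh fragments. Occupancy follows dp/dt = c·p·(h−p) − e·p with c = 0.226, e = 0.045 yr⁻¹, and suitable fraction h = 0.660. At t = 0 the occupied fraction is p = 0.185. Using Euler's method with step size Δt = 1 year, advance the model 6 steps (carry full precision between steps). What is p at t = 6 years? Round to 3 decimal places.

0.256

Update rule: p ← p + [c·p·(h−p) − e·p]·Δt with Δt = 1.
t = 1: p = 0.18500 + (+0.01153) = 0.19653
t = 2: p = 0.19653 + (+0.01174) = 0.20828
t = 3: p = 0.20828 + (+0.01189) = 0.22017
t = 4: p = 0.22017 + (+0.01198) = 0.23214
t = 5: p = 0.23214 + (+0.01200) = 0.24415
t = 6: p = 0.24415 + (+0.01196) = 0.25610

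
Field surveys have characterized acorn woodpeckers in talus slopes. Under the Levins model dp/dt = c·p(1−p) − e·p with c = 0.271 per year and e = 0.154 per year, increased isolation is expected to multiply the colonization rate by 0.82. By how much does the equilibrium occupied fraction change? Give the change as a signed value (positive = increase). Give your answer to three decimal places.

-0.125

Before: p* = 1 − 0.154/0.271 = 0.4317.
After the change, c = 0.22222, e = 0.154, so p* = 1 − 0.154/0.22222 = 0.3070.
Δp* = 0.3070 − 0.4317 = -0.1247.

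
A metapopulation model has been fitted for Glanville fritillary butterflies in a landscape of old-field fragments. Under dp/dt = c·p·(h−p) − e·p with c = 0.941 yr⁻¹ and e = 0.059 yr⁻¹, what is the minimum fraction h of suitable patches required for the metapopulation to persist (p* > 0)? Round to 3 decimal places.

p* = h − e/c is positive only when h > e/c.
h_min = e/c = 0.059/0.941 = 0.0627.

0.063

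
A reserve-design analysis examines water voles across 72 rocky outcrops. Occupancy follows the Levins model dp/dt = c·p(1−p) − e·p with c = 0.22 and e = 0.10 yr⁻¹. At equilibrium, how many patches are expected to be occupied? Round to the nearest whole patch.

39

p* = 1 − e/c = 1 − 0.10/0.22 = 0.5455.
Expected occupied patches = N × p* = 72 × 0.5455 = 39.27 ≈ 39.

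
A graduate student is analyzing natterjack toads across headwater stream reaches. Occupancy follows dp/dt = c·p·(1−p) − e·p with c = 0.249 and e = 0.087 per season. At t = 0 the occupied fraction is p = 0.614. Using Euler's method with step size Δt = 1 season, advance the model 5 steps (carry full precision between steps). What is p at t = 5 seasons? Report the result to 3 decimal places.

0.635

Update rule: p ← p + [c·p·(1−p) − e·p]·Δt with Δt = 1.
t = 1: p = 0.61400 + (+0.00560) = 0.61960
t = 2: p = 0.61960 + (+0.00478) = 0.62438
t = 3: p = 0.62438 + (+0.00408) = 0.62846
t = 4: p = 0.62846 + (+0.00347) = 0.63192
t = 5: p = 0.63192 + (+0.00294) = 0.63486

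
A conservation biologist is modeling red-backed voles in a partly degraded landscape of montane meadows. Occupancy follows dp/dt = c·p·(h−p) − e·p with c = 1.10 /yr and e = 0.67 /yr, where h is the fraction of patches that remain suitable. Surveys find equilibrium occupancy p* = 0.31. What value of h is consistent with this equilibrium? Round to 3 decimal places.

0.919

At equilibrium c(h−p*) = e, so h = p* + e/c.
h = 0.31 + 0.67/1.10 = 0.31 + 0.6091 = 0.9191.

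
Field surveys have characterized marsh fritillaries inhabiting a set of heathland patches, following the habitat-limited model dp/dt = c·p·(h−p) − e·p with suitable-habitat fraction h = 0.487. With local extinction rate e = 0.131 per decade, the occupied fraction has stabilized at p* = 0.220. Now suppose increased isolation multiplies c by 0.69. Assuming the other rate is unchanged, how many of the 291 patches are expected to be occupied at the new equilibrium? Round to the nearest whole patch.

29

Balance c(h−p*) = e gives c = e/(0.487 − 0.22000) = 0.131/0.26700 = 0.49064.
New p* = 0.487 − e/c = 0.487 − 0.13100/0.33854 = 0.10004.
Expected occupied = 291 × 0.10004 = 29.11 ≈ 29.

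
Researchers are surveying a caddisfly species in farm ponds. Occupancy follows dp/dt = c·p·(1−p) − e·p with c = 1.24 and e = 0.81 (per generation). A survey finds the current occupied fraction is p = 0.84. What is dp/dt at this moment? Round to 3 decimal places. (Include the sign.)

-0.514

Colonization term: c·p·(1−p) = 1.24×0.84×0.1600 = 0.16666.
Extinction term: e·p = 0.68040.
dp/dt = 0.16666 − 0.68040 = -0.51374.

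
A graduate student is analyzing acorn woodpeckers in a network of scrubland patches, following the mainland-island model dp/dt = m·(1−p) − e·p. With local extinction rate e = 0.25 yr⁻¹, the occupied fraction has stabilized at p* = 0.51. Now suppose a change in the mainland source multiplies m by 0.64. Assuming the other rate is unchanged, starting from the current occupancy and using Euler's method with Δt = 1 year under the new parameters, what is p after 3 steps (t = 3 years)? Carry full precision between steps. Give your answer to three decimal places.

Balance m(1−p*) = e·p* gives m = e·p*/(1−p*) = 0.25×0.51000/0.49000 = 0.26020.
Starting from p₀ = 0.51000; update p ← p + (dp/dt)·Δt with the new parameters.
p: 0.51000 → 0.46410  (Δp = -0.04590)
p: 0.46410 → 0.43732  (Δp = -0.02678)
p: 0.43732 → 0.42169  (Δp = -0.01563)

0.422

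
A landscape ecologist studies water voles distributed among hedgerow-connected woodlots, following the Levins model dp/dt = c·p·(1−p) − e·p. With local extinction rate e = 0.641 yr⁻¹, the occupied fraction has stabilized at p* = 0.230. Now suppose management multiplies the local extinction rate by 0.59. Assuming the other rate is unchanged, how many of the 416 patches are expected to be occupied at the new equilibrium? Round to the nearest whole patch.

Balance c(1−p*) = e gives c = e/(1 − 0.23000) = 0.641/0.77000 = 0.83247.
New p* = 1 − e/c = 1 − 0.37819/0.83247 = 0.54570.
Expected occupied = 416 × 0.54570 = 227.01 ≈ 227.

227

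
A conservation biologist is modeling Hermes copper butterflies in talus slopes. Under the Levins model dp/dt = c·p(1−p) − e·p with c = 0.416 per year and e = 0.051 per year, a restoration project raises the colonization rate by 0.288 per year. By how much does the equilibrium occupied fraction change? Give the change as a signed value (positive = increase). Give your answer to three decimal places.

0.050

Before: p* = 1 − 0.051/0.416 = 0.8774.
After the change, c = 0.704, e = 0.051, so p* = 1 − 0.051/0.704 = 0.9276.
Δp* = 0.9276 − 0.8774 = +0.0502.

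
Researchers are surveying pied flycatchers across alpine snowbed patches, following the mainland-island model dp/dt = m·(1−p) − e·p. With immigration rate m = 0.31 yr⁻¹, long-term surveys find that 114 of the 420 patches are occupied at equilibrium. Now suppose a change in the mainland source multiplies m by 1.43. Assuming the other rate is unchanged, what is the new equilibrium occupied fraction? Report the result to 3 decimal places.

Observed p* = 114/420 = 0.27143.
Balance m(1−p*) = e·p* gives e = m(1−p*)/p* = 0.31×0.72857/0.27143 = 0.83210.
New p* = m/(m+e) = 0.44330/(0.44330+0.83210) = 0.34758.

0.348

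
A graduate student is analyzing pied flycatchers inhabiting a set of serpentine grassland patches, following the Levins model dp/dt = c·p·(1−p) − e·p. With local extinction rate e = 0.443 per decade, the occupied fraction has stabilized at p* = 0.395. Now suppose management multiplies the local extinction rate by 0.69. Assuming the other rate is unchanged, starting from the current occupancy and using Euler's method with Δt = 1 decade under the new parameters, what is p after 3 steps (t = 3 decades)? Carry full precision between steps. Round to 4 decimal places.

Balance c(1−p*) = e gives c = e/(1 − 0.39500) = 0.443/0.60500 = 0.73223.
Starting from p₀ = 0.39500; update p ← p + (dp/dt)·Δt with the new parameters.
p: 0.39500 → 0.44925  (Δp = +0.05425)
p: 0.44925 → 0.49310  (Δp = +0.04385)
p: 0.49310 → 0.52539  (Δp = +0.03230)

0.5254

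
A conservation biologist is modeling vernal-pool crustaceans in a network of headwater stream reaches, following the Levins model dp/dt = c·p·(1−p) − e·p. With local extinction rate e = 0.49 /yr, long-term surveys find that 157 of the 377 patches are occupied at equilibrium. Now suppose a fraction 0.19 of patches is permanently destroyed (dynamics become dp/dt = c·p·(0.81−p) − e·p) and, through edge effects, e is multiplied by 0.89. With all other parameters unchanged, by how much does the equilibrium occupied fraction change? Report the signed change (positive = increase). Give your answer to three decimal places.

-0.126

Observed p* = 157/377 = 0.41645.
Balance c(1−p*) = e gives c = e/(1 − 0.41645) = 0.49/0.58355 = 0.83969.
New p* = 0.81 − e/c = 0.81 − 0.43610/0.83969 = 0.29064.
Δp* = 0.29064 − 0.41645 = -0.12581.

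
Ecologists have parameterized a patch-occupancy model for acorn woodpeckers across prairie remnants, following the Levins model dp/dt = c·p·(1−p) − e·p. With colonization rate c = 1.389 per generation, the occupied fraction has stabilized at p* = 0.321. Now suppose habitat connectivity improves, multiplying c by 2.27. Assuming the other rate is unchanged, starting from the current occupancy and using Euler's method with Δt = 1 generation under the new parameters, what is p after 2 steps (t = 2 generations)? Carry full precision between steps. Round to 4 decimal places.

0.6952

Balance c(1−p*) = e gives e = 1.389×(1 − 0.32100) = 0.94313.
Starting from p₀ = 0.32100; update p ← p + (dp/dt)·Δt with the new parameters.
p: 0.32100 → 0.70549  (Δp = +0.38449)
p: 0.70549 → 0.69524  (Δp = -0.01024)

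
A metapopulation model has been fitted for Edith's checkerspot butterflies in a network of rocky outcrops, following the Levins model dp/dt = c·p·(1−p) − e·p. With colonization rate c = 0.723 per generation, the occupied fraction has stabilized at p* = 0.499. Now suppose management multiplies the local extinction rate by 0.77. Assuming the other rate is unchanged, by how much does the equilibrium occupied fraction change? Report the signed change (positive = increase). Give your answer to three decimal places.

Balance c(1−p*) = e gives e = 0.723×(1 − 0.49900) = 0.36222.
New p* = 1 − e/c = 1 − 0.27891/0.72300 = 0.61423.
Δp* = 0.61423 − 0.49900 = +0.11523.

0.115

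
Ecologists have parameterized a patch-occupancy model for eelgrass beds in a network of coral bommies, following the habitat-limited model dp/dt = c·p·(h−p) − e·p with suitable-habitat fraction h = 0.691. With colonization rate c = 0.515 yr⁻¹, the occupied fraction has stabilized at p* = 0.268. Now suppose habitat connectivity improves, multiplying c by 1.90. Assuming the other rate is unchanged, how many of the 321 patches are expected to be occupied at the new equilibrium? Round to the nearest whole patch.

150

Balance c(h−p*) = e gives e = 0.515×(0.691 − 0.26800) = 0.21784.
New p* = 0.691 − e/c = 0.691 − 0.21784/0.97850 = 0.46837.
Expected occupied = 321 × 0.46837 = 150.35 ≈ 150.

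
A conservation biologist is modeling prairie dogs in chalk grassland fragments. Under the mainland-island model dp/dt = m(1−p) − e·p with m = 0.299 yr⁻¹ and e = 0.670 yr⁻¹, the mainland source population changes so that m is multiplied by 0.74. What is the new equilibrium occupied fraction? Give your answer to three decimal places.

Before: p* = 0.299/(0.299+0.670) = 0.3086.
After: m = 0.22126, e = 0.67; p* = 0.22126/0.8913 = 0.2483.

0.248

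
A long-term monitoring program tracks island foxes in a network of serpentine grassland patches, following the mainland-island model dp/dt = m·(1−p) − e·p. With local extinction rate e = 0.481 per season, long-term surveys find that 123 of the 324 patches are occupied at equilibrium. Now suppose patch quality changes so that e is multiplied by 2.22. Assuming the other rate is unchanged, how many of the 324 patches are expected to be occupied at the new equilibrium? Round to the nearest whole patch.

70

Observed p* = 123/324 = 0.37963.
Balance m(1−p*) = e·p* gives m = e·p*/(1−p*) = 0.481×0.37963/0.62037 = 0.29434.
New p* = m/(m+e) = 0.29434/(0.29434+1.06782) = 0.21608.
Expected occupied = 324 × 0.21608 = 70.01 ≈ 70.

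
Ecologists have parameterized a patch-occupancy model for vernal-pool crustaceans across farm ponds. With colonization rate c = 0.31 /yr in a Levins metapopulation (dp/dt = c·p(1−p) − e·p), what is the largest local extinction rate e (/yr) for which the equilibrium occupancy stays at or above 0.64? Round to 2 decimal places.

0.11

1 − e/c ≥ 0.64 ⇒ e ≤ c(1 − 0.64) = 0.31 × 0.3600.
e_max = 0.1116.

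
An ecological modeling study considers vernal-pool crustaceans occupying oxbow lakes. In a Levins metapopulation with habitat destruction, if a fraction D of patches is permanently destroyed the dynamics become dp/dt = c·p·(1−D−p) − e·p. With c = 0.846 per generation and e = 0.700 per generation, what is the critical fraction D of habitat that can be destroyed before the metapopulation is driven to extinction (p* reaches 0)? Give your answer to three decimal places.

The nontrivial equilibrium is p* = (1−D) − e/c; extinction occurs when this hits zero.
So D_crit = 1 − e/c = 1 − 0.700/0.846 = 1 − 0.8274 = 0.1726.
This equals the undisturbed p*, a classic result of Lande's extension.

0.173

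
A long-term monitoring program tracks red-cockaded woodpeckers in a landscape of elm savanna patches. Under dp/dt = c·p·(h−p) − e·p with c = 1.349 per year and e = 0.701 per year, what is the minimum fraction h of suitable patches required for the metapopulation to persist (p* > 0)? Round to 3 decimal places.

p* = h − e/c is positive only when h > e/c.
h_min = e/c = 0.701/1.349 = 0.5196.

0.520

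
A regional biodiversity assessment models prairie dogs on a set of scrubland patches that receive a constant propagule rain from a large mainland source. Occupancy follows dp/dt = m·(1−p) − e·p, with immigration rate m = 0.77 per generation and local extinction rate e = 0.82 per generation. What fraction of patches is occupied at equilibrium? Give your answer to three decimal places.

Setting dp/dt = 0: m − m·p* = e·p*, so m = (m+e)·p*.
p* = m/(m+e) = 0.77/(0.77+0.82) = 0.77/1.5900 = 0.4843.

0.484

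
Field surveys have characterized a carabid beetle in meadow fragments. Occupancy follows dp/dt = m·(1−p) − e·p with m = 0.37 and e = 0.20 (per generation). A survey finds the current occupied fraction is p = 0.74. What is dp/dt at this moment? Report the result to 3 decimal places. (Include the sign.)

-0.052

Colonization term: m·(1−p) = 0.37×0.2600 = 0.09620.
Extinction term: e·p = 0.14800.
dp/dt = 0.09620 − 0.14800 = -0.05180.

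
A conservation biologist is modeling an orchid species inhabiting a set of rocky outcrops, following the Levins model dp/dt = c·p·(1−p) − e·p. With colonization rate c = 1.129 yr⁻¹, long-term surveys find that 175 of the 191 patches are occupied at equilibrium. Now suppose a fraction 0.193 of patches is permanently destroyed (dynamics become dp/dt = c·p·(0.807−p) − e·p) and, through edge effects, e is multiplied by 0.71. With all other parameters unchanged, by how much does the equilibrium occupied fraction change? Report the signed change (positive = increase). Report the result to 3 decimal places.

-0.169

Observed p* = 175/191 = 0.91623.
Balance c(1−p*) = e gives e = 1.129×(1 − 0.91623) = 0.09458.
New p* = 0.807 − e/c = 0.807 − 0.06715/1.12900 = 0.74752.
Δp* = 0.74752 − 0.91623 = -0.16871.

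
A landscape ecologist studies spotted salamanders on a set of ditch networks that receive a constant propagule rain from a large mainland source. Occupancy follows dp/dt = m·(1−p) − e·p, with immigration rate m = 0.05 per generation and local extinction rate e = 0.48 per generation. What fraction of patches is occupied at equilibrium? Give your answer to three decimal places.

0.094

Setting dp/dt = 0: m − m·p* = e·p*, so m = (m+e)·p*.
p* = m/(m+e) = 0.05/(0.05+0.48) = 0.05/0.5300 = 0.0943.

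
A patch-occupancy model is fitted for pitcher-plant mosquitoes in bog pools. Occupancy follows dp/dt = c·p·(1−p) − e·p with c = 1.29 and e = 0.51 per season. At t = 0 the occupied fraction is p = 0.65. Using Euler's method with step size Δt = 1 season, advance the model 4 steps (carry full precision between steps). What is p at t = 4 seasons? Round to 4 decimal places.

Update rule: p ← p + [c·p·(1−p) − e·p]·Δt with Δt = 1.
  1  |  dp/dt·Δt = -0.038025  |  p_1 = 0.611975
  2  |  dp/dt·Δt = -0.005782  |  p_2 = 0.606193
  3  |  dp/dt·Δt = -0.001206  |  p_3 = 0.604987
  4  |  dp/dt·Δt = -0.000262  |  p_4 = 0.604725

0.6047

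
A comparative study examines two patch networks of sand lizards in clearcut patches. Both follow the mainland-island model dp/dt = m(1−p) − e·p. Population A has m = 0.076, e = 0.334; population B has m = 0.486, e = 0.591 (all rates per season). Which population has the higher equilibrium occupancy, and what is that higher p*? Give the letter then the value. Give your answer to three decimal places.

B, 0.451

A: p*_A = m/(m+e) = 0.076/0.4100 = 0.1854.
B: p*_B = 0.486/1.0770 = 0.4513.
B is higher at 0.4513.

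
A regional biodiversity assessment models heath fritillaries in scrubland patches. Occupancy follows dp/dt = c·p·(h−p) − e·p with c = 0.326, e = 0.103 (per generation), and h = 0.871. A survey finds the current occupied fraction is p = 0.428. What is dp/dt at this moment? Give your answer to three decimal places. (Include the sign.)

Colonization term: c·p·(h−p) = 0.326×0.428×0.4430 = 0.06181.
Extinction term: e·p = 0.04408.
dp/dt = 0.06181 − 0.04408 = 0.01773.

0.018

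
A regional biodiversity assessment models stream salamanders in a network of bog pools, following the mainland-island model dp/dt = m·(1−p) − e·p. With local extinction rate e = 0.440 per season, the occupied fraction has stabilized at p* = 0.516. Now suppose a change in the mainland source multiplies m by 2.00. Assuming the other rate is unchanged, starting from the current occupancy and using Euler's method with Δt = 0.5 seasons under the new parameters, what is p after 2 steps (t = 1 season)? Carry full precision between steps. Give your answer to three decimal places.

0.665

Balance m(1−p*) = e·p* gives m = e·p*/(1−p*) = 0.440×0.51600/0.48400 = 0.46909.
Starting from p₀ = 0.51600; update p ← p + (dp/dt)·Δt with the new parameters.
t = 0.5: p = 0.51600 + (+0.11352) = 0.62952
t = 1: p = 0.62952 + (+0.03529) = 0.66481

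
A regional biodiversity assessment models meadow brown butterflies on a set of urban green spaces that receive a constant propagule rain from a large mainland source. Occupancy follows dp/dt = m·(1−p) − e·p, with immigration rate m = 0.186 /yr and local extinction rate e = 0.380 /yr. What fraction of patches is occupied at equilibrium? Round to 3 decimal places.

0.329

Setting dp/dt = 0: m − m·p* = e·p*, so m = (m+e)·p*.
p* = m/(m+e) = 0.186/(0.186+0.380) = 0.186/0.5660 = 0.3286.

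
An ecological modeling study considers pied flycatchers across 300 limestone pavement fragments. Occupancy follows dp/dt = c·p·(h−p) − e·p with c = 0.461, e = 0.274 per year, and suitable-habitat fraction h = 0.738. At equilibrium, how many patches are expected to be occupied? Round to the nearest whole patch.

43

p* = h − e/c = 0.738 − 0.5944 = 0.1436.
Expected occupied patches = N × p* = 300 × 0.1436 = 43.09 ≈ 43.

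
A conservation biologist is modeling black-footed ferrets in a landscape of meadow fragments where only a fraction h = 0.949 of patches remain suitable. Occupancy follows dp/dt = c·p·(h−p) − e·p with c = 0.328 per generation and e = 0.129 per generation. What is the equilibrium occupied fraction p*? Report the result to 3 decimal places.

Setting dp/dt = 0 and dividing by p* gives c·(h−p*) = e.
So p* = h − e/c = 0.949 − 0.129/0.328 = 0.949 − 0.3933 = 0.5557.

0.556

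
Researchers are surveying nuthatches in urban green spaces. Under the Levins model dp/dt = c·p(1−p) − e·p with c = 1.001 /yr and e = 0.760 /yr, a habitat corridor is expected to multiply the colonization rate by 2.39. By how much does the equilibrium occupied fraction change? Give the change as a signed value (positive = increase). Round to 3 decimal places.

Before: p* = 1 − 0.760/1.001 = 0.2408.
After the change, c = 2.39239, e = 0.76, so p* = 1 − 0.76/2.39239 = 0.6823.
Δp* = 0.6823 − 0.2408 = +0.4416.

0.442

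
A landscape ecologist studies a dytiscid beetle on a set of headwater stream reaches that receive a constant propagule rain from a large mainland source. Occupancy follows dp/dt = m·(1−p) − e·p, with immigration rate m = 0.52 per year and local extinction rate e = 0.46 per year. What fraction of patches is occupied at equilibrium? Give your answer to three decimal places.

Setting dp/dt = 0: m − m·p* = e·p*, so m = (m+e)·p*.
p* = m/(m+e) = 0.52/(0.52+0.46) = 0.52/0.9800 = 0.5306.

0.531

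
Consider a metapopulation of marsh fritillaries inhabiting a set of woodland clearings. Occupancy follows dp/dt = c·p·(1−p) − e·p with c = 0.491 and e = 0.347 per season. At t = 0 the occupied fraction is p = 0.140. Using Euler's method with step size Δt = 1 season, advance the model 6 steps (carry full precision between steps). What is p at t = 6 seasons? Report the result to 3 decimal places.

Update rule: p ← p + [c·p·(1−p) − e·p]·Δt with Δt = 1.
  1  |  dp/dt·Δt = +0.010536  |  p_1 = 0.150536
  2  |  dp/dt·Δt = +0.010551  |  p_2 = 0.161087
  3  |  dp/dt·Δt = +0.010456  |  p_3 = 0.171543
  4  |  dp/dt·Δt = +0.010254  |  p_4 = 0.181796
  5  |  dp/dt·Δt = +0.009951  |  p_5 = 0.191747
  6  |  dp/dt·Δt = +0.009559  |  p_6 = 0.201306

0.201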